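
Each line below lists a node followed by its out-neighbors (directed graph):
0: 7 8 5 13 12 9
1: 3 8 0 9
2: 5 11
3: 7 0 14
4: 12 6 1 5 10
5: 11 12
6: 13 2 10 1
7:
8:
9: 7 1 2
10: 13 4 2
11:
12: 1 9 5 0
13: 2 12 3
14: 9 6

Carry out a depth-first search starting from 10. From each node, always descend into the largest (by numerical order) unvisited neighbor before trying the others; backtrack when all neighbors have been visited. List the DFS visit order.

10, 13, 12, 9, 7, 2, 11, 5, 1, 8, 3, 14, 6, 0, 4

Visit 10
10 → 13
13 → 12
12 → 9
9 → 7
9 → 2
2 → 11
2 → 5
9 → 1
1 → 8
1 → 3
3 → 14
14 → 6
3 → 0
10 → 4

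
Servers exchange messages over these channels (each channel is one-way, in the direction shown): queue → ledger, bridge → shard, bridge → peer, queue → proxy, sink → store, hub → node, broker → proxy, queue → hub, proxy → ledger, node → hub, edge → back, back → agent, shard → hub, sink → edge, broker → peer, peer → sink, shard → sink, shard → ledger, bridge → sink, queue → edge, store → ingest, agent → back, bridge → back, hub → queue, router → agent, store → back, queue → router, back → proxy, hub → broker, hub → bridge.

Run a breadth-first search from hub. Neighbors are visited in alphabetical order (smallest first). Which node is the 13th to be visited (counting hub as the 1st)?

Visit hub; enqueue bridge, broker, node, queue → queue [bridge, broker, node, queue]
Visit bridge; enqueue back, peer, shard, sink → queue [broker, node, queue, back, peer, shard, sink]
Visit broker; enqueue proxy → queue [node, queue, back, peer, shard, sink, proxy]
Visit node → queue [queue, back, peer, shard, sink, proxy]
Visit queue; enqueue edge, ledger, router → queue [back, peer, shard, sink, proxy, edge, ledger, router]
Visit back; enqueue agent → queue [peer, shard, sink, proxy, edge, ledger, router, agent]
Visit peer → queue [shard, sink, proxy, edge, ledger, router, agent]
Visit shard → queue [sink, proxy, edge, ledger, router, agent]
Visit sink; enqueue store → queue [proxy, edge, ledger, router, agent, store]
Visit proxy → queue [edge, ledger, router, agent, store]
Visit edge → queue [ledger, router, agent, store]
Visit ledger → queue [router, agent, store]
Visit router → queue [agent, store]
Visit agent → queue [store]
Visit store; enqueue ingest → queue [ingest]
Visit ingest → queue []

Visit order: hub, bridge, broker, node, queue, back, peer, shard, sink, proxy, edge, ledger, router, agent, store, ingest

router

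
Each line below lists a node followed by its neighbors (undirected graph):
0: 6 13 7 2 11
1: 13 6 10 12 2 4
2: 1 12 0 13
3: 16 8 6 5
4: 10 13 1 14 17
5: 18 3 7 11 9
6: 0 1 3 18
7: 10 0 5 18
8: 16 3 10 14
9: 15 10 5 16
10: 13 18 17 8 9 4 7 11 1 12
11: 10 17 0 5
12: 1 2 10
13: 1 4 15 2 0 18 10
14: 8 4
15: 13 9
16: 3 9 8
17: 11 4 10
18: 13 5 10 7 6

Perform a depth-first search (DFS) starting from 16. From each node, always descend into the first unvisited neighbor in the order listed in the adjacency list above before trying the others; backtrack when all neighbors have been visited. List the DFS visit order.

Visit 16
16 → 3
3 → 8
8 → 10
10 → 13
13 → 1
1 → 6
6 → 0
0 → 7
7 → 5
5 → 18
5 → 11
11 → 17
17 → 4
4 → 14
5 → 9
9 → 15
0 → 2
2 → 12

16 3 8 10 13 1 6 0 7 5 18 11 17 4 14 9 15 2 12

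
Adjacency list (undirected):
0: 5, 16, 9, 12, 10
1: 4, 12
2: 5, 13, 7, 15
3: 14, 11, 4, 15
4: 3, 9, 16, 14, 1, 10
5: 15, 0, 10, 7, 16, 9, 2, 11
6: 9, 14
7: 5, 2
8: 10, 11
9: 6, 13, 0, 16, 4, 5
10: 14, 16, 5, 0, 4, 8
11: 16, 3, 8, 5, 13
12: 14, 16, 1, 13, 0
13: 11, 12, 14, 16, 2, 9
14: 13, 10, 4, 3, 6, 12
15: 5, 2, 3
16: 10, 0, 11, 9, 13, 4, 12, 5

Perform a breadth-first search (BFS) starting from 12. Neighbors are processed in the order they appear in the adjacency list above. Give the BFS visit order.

12, 14, 16, 1, 13, 0, 10, 4, 3, 6, 11, 9, 5, 2, 8, 15, 7

Visit 12; enqueue 14, 16, 1, 13, 0 → queue [14, 16, 1, 13, 0]
Visit 14; enqueue 10, 4, 3, 6 → queue [16, 1, 13, 0, 10, 4, 3, 6]
Visit 16; enqueue 11, 9, 5 → queue [1, 13, 0, 10, 4, 3, 6, 11, 9, 5]
Visit 1 → queue [13, 0, 10, 4, 3, 6, 11, 9, 5]
Visit 13; enqueue 2 → queue [0, 10, 4, 3, 6, 11, 9, 5, 2]
Visit 0 → queue [10, 4, 3, 6, 11, 9, 5, 2]
Visit 10; enqueue 8 → queue [4, 3, 6, 11, 9, 5, 2, 8]
Visit 4 → queue [3, 6, 11, 9, 5, 2, 8]
Visit 3; enqueue 15 → queue [6, 11, 9, 5, 2, 8, 15]
Visit 6 → queue [11, 9, 5, 2, 8, 15]
Visit 11 → queue [9, 5, 2, 8, 15]
Visit 9 → queue [5, 2, 8, 15]
Visit 5; enqueue 7 → queue [2, 8, 15, 7]
Visit 2 → queue [8, 15, 7]
Visit 8 → queue [15, 7]
Visit 15 → queue [7]
Visit 7 → queue []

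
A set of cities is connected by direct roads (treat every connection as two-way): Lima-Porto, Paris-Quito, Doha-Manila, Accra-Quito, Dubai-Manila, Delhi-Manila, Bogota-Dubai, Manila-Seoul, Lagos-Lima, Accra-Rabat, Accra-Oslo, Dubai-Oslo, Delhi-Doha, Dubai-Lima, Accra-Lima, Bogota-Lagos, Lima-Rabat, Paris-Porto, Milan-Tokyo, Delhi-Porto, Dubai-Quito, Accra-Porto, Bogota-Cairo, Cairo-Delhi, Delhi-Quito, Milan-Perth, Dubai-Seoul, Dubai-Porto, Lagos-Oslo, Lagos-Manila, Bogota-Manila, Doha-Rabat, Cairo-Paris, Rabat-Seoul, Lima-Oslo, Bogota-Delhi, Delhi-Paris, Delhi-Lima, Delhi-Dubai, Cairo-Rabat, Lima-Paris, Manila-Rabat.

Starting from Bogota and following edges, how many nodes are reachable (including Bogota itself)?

15

BFS from Bogota visits: Bogota, Cairo, Delhi, Dubai, Lagos, Manila, Paris, Rabat, Doha, Lima, Porto, Quito, Oslo, Seoul, Accra
Reachable nodes: 15 of 18 total.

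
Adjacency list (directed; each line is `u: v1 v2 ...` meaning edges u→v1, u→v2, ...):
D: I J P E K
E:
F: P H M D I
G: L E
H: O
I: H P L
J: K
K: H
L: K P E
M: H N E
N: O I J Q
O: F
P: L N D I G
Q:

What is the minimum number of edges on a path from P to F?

3

Level 0: P
Level 1: D, G, I, L, N
Level 2: E, H, J, K, O, Q
Level 3: F
Level 4: M
F first appears at level 3.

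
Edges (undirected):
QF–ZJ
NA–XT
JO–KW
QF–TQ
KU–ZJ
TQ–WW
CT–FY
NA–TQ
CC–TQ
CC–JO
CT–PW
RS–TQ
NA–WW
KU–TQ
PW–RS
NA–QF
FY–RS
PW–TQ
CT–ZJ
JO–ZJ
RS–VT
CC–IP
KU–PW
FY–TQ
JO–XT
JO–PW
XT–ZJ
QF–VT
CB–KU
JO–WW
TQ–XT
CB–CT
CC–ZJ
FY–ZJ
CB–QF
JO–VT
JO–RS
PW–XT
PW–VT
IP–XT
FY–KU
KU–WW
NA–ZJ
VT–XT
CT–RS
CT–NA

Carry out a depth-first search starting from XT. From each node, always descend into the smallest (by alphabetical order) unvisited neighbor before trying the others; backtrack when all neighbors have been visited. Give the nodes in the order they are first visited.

Visit XT
XT → IP
IP → CC
CC → JO
JO → KW
JO → PW
PW → CT
CT → CB
CB → KU
KU → FY
FY → RS
RS → TQ
TQ → NA
NA → QF
QF → VT
QF → ZJ
NA → WW

XT, IP, CC, JO, KW, PW, CT, CB, KU, FY, RS, TQ, NA, QF, VT, ZJ, WW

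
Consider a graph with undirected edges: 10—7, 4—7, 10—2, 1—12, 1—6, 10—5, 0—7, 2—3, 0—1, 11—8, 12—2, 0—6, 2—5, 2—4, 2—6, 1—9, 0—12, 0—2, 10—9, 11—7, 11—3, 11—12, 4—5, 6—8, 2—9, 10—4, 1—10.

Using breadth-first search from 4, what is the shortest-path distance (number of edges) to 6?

Level 0: 4
Level 1: 2, 5, 7, 10
Level 2: 0, 1, 3, 6, 9, 11, 12
Level 3: 8
6 first appears at level 2.

2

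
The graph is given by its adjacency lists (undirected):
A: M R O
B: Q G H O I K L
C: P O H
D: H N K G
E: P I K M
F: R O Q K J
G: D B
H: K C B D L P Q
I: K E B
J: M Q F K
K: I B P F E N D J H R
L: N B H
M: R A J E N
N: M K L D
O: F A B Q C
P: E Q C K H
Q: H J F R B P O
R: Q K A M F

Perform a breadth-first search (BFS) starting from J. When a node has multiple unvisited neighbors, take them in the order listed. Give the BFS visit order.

Visit J; enqueue M, Q, F, K → queue [M, Q, F, K]
Visit M; enqueue R, A, E, N → queue [Q, F, K, R, A, E, N]
Visit Q; enqueue H, B, P, O → queue [F, K, R, A, E, N, H, B, P, O]
Visit F → queue [K, R, A, E, N, H, B, P, O]
Visit K; enqueue I, D → queue [R, A, E, N, H, B, P, O, I, D]
Visit R → queue [A, E, N, H, B, P, O, I, D]
Visit A → queue [E, N, H, B, P, O, I, D]
Visit E → queue [N, H, B, P, O, I, D]
Visit N; enqueue L → queue [H, B, P, O, I, D, L]
Visit H; enqueue C → queue [B, P, O, I, D, L, C]
Visit B; enqueue G → queue [P, O, I, D, L, C, G]
Visit P → queue [O, I, D, L, C, G]
Visit O → queue [I, D, L, C, G]
Visit I → queue [D, L, C, G]
Visit D → queue [L, C, G]
Visit L → queue [C, G]
Visit C → queue [G]
Visit G → queue []

J, M, Q, F, K, R, A, E, N, H, B, P, O, I, D, L, C, G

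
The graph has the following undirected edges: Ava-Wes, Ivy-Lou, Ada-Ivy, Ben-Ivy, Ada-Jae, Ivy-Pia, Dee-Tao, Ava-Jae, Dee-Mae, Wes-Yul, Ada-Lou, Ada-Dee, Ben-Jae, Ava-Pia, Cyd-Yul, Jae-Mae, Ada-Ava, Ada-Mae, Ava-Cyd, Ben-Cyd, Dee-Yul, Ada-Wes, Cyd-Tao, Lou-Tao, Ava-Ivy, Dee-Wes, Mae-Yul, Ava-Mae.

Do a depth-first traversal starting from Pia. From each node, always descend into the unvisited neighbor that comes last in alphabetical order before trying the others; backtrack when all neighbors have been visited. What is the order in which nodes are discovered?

Visit Pia
Pia → Ivy
Ivy → Lou
Lou → Tao
Tao → Dee
Dee → Yul
Yul → Wes
Wes → Ava
Ava → Mae
Mae → Jae
Jae → Ben
Ben → Cyd
Jae → Ada

Pia, Ivy, Lou, Tao, Dee, Yul, Wes, Ava, Mae, Jae, Ben, Cyd, Ada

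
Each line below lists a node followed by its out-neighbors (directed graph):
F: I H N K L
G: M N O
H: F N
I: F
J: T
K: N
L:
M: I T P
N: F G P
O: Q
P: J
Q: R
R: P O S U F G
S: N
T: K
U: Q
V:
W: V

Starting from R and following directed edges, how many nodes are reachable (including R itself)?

16

BFS from R visits: R, U, S, P, O, G, F, Q, N, J, M, L, K, I, H, T
Reachable nodes: 16 of 18 total.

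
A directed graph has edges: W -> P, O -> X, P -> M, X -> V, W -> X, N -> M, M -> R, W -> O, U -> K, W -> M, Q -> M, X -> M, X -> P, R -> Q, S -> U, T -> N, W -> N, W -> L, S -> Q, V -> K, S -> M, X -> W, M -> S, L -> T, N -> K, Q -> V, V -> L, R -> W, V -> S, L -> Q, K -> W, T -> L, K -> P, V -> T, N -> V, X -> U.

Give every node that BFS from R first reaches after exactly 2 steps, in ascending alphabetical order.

L, M, N, O, P, V, X

Level 0: R
Level 1: Q, W
Level 2: L, M, N, O, P, V, X
Level 3: K, S, T, U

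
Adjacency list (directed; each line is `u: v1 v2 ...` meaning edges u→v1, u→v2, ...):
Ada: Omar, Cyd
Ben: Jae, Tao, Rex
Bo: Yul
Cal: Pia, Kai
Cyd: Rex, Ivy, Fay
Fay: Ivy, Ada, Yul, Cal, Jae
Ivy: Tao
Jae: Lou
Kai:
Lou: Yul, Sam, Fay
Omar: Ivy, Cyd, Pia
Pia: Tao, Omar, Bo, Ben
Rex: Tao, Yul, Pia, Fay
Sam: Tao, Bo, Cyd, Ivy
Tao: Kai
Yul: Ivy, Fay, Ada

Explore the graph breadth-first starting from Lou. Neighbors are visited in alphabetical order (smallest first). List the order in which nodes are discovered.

Lou, Fay, Sam, Yul, Ada, Cal, Ivy, Jae, Bo, Cyd, Tao, Omar, Kai, Pia, Rex, Ben

Visit Lou; enqueue Fay, Sam, Yul → queue [Fay, Sam, Yul]
Visit Fay; enqueue Ada, Cal, Ivy, Jae → queue [Sam, Yul, Ada, Cal, Ivy, Jae]
Visit Sam; enqueue Bo, Cyd, Tao → queue [Yul, Ada, Cal, Ivy, Jae, Bo, Cyd, Tao]
Visit Yul → queue [Ada, Cal, Ivy, Jae, Bo, Cyd, Tao]
Visit Ada; enqueue Omar → queue [Cal, Ivy, Jae, Bo, Cyd, Tao, Omar]
Visit Cal; enqueue Kai, Pia → queue [Ivy, Jae, Bo, Cyd, Tao, Omar, Kai, Pia]
Visit Ivy → queue [Jae, Bo, Cyd, Tao, Omar, Kai, Pia]
Visit Jae → queue [Bo, Cyd, Tao, Omar, Kai, Pia]
Visit Bo → queue [Cyd, Tao, Omar, Kai, Pia]
Visit Cyd; enqueue Rex → queue [Tao, Omar, Kai, Pia, Rex]
Visit Tao → queue [Omar, Kai, Pia, Rex]
Visit Omar → queue [Kai, Pia, Rex]
Visit Kai → queue [Pia, Rex]
Visit Pia; enqueue Ben → queue [Rex, Ben]
Visit Rex → queue [Ben]
Visit Ben → queue []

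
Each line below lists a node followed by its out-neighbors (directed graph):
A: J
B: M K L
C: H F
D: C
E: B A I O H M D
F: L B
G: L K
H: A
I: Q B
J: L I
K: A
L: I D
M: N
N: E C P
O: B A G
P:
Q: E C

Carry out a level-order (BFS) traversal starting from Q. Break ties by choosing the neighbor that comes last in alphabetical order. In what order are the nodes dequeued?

Q, E, C, O, M, I, H, D, B, A, F, G, N, L, K, J, P

Visit Q; enqueue E, C → queue [E, C]
Visit E; enqueue O, M, I, H, D, B, A → queue [C, O, M, I, H, D, B, A]
Visit C; enqueue F → queue [O, M, I, H, D, B, A, F]
Visit O; enqueue G → queue [M, I, H, D, B, A, F, G]
Visit M; enqueue N → queue [I, H, D, B, A, F, G, N]
Visit I → queue [H, D, B, A, F, G, N]
Visit H → queue [D, B, A, F, G, N]
Visit D → queue [B, A, F, G, N]
Visit B; enqueue L, K → queue [A, F, G, N, L, K]
Visit A; enqueue J → queue [F, G, N, L, K, J]
Visit F → queue [G, N, L, K, J]
Visit G → queue [N, L, K, J]
Visit N; enqueue P → queue [L, K, J, P]
Visit L → queue [K, J, P]
Visit K → queue [J, P]
Visit J → queue [P]
Visit P → queue []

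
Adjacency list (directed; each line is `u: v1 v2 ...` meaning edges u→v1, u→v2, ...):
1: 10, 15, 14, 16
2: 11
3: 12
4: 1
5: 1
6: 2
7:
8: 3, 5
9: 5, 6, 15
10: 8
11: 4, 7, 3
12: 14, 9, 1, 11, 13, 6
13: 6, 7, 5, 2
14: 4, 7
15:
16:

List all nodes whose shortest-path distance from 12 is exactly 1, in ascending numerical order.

Level 0: 12
Level 1: 1, 6, 9, 11, 13, 14
Level 2: 2, 3, 4, 5, 7, 10, 15, 16
Level 3: 8

1, 6, 9, 11, 13, 14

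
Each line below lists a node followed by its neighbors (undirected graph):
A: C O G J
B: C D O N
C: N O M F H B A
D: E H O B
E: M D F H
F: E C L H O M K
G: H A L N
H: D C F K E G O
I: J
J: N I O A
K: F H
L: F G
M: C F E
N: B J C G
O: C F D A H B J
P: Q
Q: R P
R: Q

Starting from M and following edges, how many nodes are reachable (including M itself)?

BFS from M visits: M, C, E, F, A, B, H, N, O, D, K, L, G, J, I
Reachable nodes: 15 of 18 total.

15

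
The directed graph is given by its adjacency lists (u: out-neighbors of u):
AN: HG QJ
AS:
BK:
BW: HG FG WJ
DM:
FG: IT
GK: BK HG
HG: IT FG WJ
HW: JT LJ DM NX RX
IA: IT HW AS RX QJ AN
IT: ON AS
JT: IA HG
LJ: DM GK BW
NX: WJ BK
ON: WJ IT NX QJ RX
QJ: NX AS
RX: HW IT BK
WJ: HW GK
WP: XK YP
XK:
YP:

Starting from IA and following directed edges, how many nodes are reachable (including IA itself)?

BFS from IA visits: IA, IT, HW, AS, RX, QJ, AN, ON, JT, LJ, DM, NX, BK, HG, WJ, GK, BW, FG
Reachable nodes: 18 of 21 total.

18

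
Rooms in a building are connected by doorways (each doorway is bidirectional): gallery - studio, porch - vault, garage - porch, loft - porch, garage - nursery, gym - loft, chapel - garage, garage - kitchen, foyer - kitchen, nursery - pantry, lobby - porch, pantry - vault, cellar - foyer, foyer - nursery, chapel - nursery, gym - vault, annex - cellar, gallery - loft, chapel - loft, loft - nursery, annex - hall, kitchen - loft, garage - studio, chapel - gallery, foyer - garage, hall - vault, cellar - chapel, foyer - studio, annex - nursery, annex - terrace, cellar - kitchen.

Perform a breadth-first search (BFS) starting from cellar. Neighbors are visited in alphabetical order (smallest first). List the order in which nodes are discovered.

cellar → annex → chapel → foyer → kitchen → hall → nursery → terrace → gallery → garage → loft → studio → vault → pantry → porch → gym → lobby

Visit cellar; enqueue annex, chapel, foyer, kitchen → queue [annex, chapel, foyer, kitchen]
Visit annex; enqueue hall, nursery, terrace → queue [chapel, foyer, kitchen, hall, nursery, terrace]
Visit chapel; enqueue gallery, garage, loft → queue [foyer, kitchen, hall, nursery, terrace, gallery, garage, loft]
Visit foyer; enqueue studio → queue [kitchen, hall, nursery, terrace, gallery, garage, loft, studio]
Visit kitchen → queue [hall, nursery, terrace, gallery, garage, loft, studio]
Visit hall; enqueue vault → queue [nursery, terrace, gallery, garage, loft, studio, vault]
Visit nursery; enqueue pantry → queue [terrace, gallery, garage, loft, studio, vault, pantry]
Visit terrace → queue [gallery, garage, loft, studio, vault, pantry]
Visit gallery → queue [garage, loft, studio, vault, pantry]
Visit garage; enqueue porch → queue [loft, studio, vault, pantry, porch]
Visit loft; enqueue gym → queue [studio, vault, pantry, porch, gym]
Visit studio → queue [vault, pantry, porch, gym]
Visit vault → queue [pantry, porch, gym]
Visit pantry → queue [porch, gym]
Visit porch; enqueue lobby → queue [gym, lobby]
Visit gym → queue [lobby]
Visit lobby → queue []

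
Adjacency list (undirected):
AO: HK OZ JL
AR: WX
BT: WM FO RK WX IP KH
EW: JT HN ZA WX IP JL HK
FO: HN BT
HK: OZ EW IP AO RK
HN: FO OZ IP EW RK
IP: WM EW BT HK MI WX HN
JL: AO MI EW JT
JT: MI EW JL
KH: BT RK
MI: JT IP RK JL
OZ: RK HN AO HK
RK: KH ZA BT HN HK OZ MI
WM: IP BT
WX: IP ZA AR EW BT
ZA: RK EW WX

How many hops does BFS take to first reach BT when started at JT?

3

Level 0: JT
Level 1: EW, JL, MI
Level 2: AO, HK, HN, IP, RK, WX, ZA
Level 3: AR, BT, FO, KH, OZ, WM
BT first appears at level 3.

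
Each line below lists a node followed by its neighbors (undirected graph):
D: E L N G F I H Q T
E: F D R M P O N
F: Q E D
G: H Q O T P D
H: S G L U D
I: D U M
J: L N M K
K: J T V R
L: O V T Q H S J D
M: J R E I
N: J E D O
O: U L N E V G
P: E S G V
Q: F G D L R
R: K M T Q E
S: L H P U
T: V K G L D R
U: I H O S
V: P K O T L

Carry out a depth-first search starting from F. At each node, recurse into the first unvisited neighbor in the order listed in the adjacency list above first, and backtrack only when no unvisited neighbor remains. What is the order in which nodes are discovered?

F -> Q -> G -> H -> S -> L -> O -> U -> I -> D -> E -> R -> K -> J -> N -> M -> T -> V -> P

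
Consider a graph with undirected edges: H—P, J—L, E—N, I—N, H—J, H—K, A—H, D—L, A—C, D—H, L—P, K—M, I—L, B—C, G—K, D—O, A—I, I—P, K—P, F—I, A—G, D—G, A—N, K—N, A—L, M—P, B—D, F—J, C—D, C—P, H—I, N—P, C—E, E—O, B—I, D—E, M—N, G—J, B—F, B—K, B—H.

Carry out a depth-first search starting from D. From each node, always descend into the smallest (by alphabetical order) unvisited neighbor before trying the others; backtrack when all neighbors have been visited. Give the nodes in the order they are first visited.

Visit D
D → B
B → C
C → A
A → G
G → J
J → F
F → I
I → H
H → K
K → M
M → N
N → E
E → O
N → P
P → L

D, B, C, A, G, J, F, I, H, K, M, N, E, O, P, L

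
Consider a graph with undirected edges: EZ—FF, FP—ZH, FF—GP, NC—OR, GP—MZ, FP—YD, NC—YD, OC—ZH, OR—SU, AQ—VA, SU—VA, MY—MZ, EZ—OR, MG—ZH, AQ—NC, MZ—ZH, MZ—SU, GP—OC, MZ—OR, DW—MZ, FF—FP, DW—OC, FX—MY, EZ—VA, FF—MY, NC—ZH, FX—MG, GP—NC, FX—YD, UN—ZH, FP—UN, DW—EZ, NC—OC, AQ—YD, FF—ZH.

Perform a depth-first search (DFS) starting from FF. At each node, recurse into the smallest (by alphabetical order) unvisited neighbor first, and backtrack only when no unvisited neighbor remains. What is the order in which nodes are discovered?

Visit FF
FF → EZ
EZ → DW
DW → MZ
MZ → GP
GP → NC
NC → AQ
AQ → VA
VA → SU
SU → OR
AQ → YD
YD → FP
FP → UN
UN → ZH
ZH → MG
MG → FX
FX → MY
ZH → OC

FF EZ DW MZ GP NC AQ VA SU OR YD FP UN ZH MG FX MY OC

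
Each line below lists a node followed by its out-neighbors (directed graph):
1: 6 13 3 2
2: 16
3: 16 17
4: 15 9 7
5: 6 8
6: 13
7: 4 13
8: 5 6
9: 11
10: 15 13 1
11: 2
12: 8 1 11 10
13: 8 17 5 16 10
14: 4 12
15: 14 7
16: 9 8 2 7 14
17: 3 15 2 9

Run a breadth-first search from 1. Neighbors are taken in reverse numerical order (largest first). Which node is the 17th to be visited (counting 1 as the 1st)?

Visit 1; enqueue 13, 6, 3, 2 → queue [13, 6, 3, 2]
Visit 13; enqueue 17, 16, 10, 8, 5 → queue [6, 3, 2, 17, 16, 10, 8, 5]
Visit 6 → queue [3, 2, 17, 16, 10, 8, 5]
Visit 3 → queue [2, 17, 16, 10, 8, 5]
Visit 2 → queue [17, 16, 10, 8, 5]
Visit 17; enqueue 15, 9 → queue [16, 10, 8, 5, 15, 9]
Visit 16; enqueue 14, 7 → queue [10, 8, 5, 15, 9, 14, 7]
Visit 10 → queue [8, 5, 15, 9, 14, 7]
Visit 8 → queue [5, 15, 9, 14, 7]
Visit 5 → queue [15, 9, 14, 7]
Visit 15 → queue [9, 14, 7]
Visit 9; enqueue 11 → queue [14, 7, 11]
Visit 14; enqueue 12, 4 → queue [7, 11, 12, 4]
Visit 7 → queue [11, 12, 4]
Visit 11 → queue [12, 4]
Visit 12 → queue [4]
Visit 4 → queue []

Visit order: 1, 13, 6, 3, 2, 17, 16, 10, 8, 5, 15, 9, 14, 7, 11, 12, 4

4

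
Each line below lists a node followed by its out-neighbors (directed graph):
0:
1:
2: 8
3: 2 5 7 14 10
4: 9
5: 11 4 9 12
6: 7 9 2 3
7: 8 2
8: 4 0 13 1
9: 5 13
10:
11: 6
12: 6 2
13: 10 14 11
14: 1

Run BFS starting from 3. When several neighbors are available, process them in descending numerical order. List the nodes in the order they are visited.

3, 14, 10, 7, 5, 2, 1, 8, 12, 11, 9, 4, 13, 0, 6

Visit 3; enqueue 14, 10, 7, 5, 2 → queue [14, 10, 7, 5, 2]
Visit 14; enqueue 1 → queue [10, 7, 5, 2, 1]
Visit 10 → queue [7, 5, 2, 1]
Visit 7; enqueue 8 → queue [5, 2, 1, 8]
Visit 5; enqueue 12, 11, 9, 4 → queue [2, 1, 8, 12, 11, 9, 4]
Visit 2 → queue [1, 8, 12, 11, 9, 4]
Visit 1 → queue [8, 12, 11, 9, 4]
Visit 8; enqueue 13, 0 → queue [12, 11, 9, 4, 13, 0]
Visit 12; enqueue 6 → queue [11, 9, 4, 13, 0, 6]
Visit 11 → queue [9, 4, 13, 0, 6]
Visit 9 → queue [4, 13, 0, 6]
Visit 4 → queue [13, 0, 6]
Visit 13 → queue [0, 6]
Visit 0 → queue [6]
Visit 6 → queue []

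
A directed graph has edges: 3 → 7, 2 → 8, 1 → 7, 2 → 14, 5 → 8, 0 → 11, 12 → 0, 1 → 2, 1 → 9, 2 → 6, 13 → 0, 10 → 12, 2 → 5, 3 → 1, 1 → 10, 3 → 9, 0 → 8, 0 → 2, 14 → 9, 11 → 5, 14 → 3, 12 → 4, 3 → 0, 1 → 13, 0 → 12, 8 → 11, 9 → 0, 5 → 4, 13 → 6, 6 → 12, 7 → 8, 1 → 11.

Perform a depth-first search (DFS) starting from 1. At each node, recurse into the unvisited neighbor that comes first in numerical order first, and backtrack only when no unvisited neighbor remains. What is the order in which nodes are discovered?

1, 2, 5, 4, 8, 11, 6, 12, 0, 14, 3, 7, 9, 10, 13

Visit 1
1 → 2
2 → 5
5 → 4
5 → 8
8 → 11
2 → 6
6 → 12
12 → 0
2 → 14
14 → 3
3 → 7
3 → 9
1 → 10
1 → 13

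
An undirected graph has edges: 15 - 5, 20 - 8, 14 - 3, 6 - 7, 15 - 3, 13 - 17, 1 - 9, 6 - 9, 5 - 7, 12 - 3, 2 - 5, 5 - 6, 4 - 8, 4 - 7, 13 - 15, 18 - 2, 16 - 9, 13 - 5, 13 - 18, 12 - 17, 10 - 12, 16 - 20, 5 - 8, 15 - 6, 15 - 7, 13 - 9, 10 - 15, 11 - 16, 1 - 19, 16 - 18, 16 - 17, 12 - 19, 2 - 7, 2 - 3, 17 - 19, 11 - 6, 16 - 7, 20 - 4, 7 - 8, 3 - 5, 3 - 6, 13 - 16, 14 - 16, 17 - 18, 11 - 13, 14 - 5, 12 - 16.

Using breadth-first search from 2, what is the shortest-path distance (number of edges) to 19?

Level 0: 2
Level 1: 3, 5, 7, 18
Level 2: 4, 6, 8, 12, 13, 14, 15, 16, 17
Level 3: 9, 10, 11, 19, 20
Level 4: 1
19 first appears at level 3.

3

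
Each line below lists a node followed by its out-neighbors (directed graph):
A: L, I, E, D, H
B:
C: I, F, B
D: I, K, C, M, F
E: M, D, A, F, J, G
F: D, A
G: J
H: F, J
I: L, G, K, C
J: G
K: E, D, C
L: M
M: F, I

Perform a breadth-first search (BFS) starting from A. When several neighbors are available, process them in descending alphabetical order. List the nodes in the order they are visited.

Visit A; enqueue L, I, H, E, D → queue [L, I, H, E, D]
Visit L; enqueue M → queue [I, H, E, D, M]
Visit I; enqueue K, G, C → queue [H, E, D, M, K, G, C]
Visit H; enqueue J, F → queue [E, D, M, K, G, C, J, F]
Visit E → queue [D, M, K, G, C, J, F]
Visit D → queue [M, K, G, C, J, F]
Visit M → queue [K, G, C, J, F]
Visit K → queue [G, C, J, F]
Visit G → queue [C, J, F]
Visit C; enqueue B → queue [J, F, B]
Visit J → queue [F, B]
Visit F → queue [B]
Visit B → queue []

A L I H E D M K G C J F B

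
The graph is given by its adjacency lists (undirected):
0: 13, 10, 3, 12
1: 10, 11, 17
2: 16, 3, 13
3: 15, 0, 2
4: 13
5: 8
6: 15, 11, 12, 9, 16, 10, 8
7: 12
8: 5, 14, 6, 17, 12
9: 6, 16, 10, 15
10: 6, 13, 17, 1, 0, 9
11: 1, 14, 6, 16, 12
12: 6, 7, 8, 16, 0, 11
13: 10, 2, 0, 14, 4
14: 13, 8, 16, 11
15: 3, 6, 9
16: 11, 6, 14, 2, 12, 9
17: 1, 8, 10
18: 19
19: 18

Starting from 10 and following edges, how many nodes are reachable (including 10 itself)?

BFS from 10 visits: 10, 6, 13, 17, 1, 0, 9, 15, 11, 12, 16, 8, 2, 14, 4, 3, 7, 5
Reachable nodes: 18 of 20 total.

18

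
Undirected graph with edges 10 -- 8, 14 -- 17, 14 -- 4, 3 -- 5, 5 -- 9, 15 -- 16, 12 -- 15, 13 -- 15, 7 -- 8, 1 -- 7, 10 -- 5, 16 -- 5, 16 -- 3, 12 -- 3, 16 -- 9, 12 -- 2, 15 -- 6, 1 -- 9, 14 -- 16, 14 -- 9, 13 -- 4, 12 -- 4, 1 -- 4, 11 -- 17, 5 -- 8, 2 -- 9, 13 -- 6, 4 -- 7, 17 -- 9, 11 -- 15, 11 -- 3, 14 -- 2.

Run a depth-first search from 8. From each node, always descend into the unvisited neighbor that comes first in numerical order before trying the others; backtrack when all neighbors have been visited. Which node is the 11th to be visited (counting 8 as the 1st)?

9

Visit 8
8 → 5
5 → 3
3 → 11
11 → 15
15 → 6
6 → 13
13 → 4
4 → 1
1 → 7
1 → 9
9 → 2
2 → 12
2 → 14
14 → 16
14 → 17
5 → 10

Visit order: 8, 5, 3, 11, 15, 6, 13, 4, 1, 7, 9, 2, 12, 14, 16, 17, 10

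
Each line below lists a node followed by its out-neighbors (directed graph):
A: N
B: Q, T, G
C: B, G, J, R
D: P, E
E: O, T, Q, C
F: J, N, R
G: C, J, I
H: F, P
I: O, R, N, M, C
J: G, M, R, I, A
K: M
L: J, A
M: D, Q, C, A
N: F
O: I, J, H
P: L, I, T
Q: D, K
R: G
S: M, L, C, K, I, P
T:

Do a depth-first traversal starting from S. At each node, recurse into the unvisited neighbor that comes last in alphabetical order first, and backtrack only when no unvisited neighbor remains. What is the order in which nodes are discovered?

Visit S
S → P
P → T
P → L
L → J
J → R
R → G
G → I
I → O
O → H
H → F
F → N
I → M
M → Q
Q → K
Q → D
D → E
E → C
C → B
M → A

S, P, T, L, J, R, G, I, O, H, F, N, M, Q, K, D, E, C, B, A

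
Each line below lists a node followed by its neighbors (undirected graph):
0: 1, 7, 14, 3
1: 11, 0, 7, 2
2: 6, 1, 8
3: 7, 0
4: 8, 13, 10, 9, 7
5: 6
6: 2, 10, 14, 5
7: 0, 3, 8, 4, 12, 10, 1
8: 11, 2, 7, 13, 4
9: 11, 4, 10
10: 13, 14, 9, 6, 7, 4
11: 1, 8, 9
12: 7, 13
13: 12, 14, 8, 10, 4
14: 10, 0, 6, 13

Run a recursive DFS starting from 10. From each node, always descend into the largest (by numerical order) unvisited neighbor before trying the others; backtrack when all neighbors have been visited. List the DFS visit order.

Visit 10
10 → 14
14 → 13
13 → 12
12 → 7
7 → 8
8 → 11
11 → 9
9 → 4
11 → 1
1 → 2
2 → 6
6 → 5
1 → 0
0 → 3

10 → 14 → 13 → 12 → 7 → 8 → 11 → 9 → 4 → 1 → 2 → 6 → 5 → 0 → 3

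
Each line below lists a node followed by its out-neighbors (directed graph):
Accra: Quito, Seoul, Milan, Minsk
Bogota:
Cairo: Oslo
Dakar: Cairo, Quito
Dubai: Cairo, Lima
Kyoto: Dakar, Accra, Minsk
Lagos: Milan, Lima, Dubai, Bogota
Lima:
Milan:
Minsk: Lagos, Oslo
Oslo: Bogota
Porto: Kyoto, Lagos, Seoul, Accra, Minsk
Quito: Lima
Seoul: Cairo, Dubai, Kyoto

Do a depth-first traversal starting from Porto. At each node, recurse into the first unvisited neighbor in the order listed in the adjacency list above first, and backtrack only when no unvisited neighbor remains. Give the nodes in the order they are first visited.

Porto → Kyoto → Dakar → Cairo → Oslo → Bogota → Quito → Lima → Accra → Seoul → Dubai → Milan → Minsk → Lagos

Visit Porto
Porto → Kyoto
Kyoto → Dakar
Dakar → Cairo
Cairo → Oslo
Oslo → Bogota
Dakar → Quito
Quito → Lima
Kyoto → Accra
Accra → Seoul
Seoul → Dubai
Accra → Milan
Accra → Minsk
Minsk → Lagos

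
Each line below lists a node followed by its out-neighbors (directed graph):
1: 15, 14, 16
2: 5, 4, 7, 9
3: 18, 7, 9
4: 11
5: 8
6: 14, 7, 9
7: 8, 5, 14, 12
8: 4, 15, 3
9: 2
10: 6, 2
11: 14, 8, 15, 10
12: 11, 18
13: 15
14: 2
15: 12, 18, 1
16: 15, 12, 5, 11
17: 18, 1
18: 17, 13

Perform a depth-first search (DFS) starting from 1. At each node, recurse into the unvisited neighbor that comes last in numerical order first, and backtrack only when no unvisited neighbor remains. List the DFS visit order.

1, 16, 15, 18, 17, 13, 12, 11, 14, 2, 9, 7, 8, 4, 3, 5, 10, 6

Visit 1
1 → 16
16 → 15
15 → 18
18 → 17
18 → 13
15 → 12
12 → 11
11 → 14
14 → 2
2 → 9
2 → 7
7 → 8
8 → 4
8 → 3
7 → 5
11 → 10
10 → 6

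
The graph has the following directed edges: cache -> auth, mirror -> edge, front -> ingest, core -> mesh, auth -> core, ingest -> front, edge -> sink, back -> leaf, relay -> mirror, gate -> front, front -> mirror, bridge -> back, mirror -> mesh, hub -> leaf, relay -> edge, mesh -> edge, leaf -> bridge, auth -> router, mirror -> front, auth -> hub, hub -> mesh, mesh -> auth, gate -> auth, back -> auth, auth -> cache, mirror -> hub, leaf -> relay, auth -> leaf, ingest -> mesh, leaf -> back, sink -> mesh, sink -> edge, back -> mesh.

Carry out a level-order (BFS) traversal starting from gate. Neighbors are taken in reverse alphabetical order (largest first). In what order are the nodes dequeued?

gate, front, auth, mirror, ingest, router, leaf, hub, core, cache, mesh, edge, relay, bridge, back, sink

Visit gate; enqueue front, auth → queue [front, auth]
Visit front; enqueue mirror, ingest → queue [auth, mirror, ingest]
Visit auth; enqueue router, leaf, hub, core, cache → queue [mirror, ingest, router, leaf, hub, core, cache]
Visit mirror; enqueue mesh, edge → queue [ingest, router, leaf, hub, core, cache, mesh, edge]
Visit ingest → queue [router, leaf, hub, core, cache, mesh, edge]
Visit router → queue [leaf, hub, core, cache, mesh, edge]
Visit leaf; enqueue relay, bridge, back → queue [hub, core, cache, mesh, edge, relay, bridge, back]
Visit hub → queue [core, cache, mesh, edge, relay, bridge, back]
Visit core → queue [cache, mesh, edge, relay, bridge, back]
Visit cache → queue [mesh, edge, relay, bridge, back]
Visit mesh → queue [edge, relay, bridge, back]
Visit edge; enqueue sink → queue [relay, bridge, back, sink]
Visit relay → queue [bridge, back, sink]
Visit bridge → queue [back, sink]
Visit back → queue [sink]
Visit sink → queue []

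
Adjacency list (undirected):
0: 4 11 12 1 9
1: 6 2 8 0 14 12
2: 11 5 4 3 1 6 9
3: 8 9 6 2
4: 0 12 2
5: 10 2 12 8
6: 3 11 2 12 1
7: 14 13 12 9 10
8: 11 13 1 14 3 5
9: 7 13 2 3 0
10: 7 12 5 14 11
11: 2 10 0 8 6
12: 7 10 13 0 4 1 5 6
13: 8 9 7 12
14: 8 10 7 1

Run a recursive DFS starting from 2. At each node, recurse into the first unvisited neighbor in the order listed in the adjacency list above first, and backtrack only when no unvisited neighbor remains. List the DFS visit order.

2 → 11 → 10 → 7 → 14 → 8 → 13 → 9 → 3 → 6 → 12 → 0 → 4 → 1 → 5

Visit 2
2 → 11
11 → 10
10 → 7
7 → 14
14 → 8
8 → 13
13 → 9
9 → 3
3 → 6
6 → 12
12 → 0
0 → 4
0 → 1
12 → 5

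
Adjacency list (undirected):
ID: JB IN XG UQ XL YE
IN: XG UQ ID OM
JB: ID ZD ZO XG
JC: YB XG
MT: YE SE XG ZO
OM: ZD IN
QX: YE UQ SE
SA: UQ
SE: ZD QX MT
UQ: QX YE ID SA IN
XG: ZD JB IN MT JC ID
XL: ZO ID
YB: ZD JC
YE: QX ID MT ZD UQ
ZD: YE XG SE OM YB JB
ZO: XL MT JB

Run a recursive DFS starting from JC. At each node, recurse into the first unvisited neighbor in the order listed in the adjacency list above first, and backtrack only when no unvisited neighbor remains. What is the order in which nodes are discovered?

Visit JC
JC → YB
YB → ZD
ZD → YE
YE → QX
QX → UQ
UQ → ID
ID → JB
JB → ZO
ZO → XL
ZO → MT
MT → SE
MT → XG
XG → IN
IN → OM
UQ → SA

JC -> YB -> ZD -> YE -> QX -> UQ -> ID -> JB -> ZO -> XL -> MT -> SE -> XG -> IN -> OM -> SA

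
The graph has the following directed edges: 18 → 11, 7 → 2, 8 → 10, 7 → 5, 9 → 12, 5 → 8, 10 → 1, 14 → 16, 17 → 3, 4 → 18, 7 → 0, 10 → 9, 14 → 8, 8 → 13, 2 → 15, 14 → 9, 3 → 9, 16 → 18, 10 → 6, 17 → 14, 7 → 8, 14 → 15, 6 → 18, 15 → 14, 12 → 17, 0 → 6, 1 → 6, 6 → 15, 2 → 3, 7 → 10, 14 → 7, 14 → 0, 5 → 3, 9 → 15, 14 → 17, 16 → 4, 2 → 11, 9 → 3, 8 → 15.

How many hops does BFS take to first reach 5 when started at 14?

Level 0: 14
Level 1: 0, 7, 8, 9, 15, 16, 17
Level 2: 2, 3, 4, 5, 6, 10, 12, 13, 18
Level 3: 1, 11
5 first appears at level 2.

2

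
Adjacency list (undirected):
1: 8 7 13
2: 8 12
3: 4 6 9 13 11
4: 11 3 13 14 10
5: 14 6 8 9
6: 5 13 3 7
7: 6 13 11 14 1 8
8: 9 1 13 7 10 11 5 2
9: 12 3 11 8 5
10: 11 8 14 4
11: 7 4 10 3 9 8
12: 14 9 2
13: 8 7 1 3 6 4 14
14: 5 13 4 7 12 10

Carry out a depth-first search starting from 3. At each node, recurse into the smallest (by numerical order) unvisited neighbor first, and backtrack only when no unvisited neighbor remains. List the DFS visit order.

3, 4, 10, 8, 1, 7, 6, 5, 9, 11, 12, 2, 14, 13

Visit 3
3 → 4
4 → 10
10 → 8
8 → 1
1 → 7
7 → 6
6 → 5
5 → 9
9 → 11
9 → 12
12 → 2
12 → 14
14 → 13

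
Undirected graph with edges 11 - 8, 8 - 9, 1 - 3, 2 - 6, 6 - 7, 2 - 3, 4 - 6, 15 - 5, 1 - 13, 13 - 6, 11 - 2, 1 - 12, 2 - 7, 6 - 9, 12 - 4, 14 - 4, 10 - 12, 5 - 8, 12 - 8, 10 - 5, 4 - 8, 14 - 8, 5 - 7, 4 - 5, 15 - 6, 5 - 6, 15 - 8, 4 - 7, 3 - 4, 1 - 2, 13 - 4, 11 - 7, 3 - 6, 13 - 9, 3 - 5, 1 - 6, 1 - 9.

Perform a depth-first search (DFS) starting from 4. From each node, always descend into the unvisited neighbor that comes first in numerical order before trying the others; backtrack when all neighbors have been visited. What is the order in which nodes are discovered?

Visit 4
4 → 3
3 → 1
1 → 2
2 → 6
6 → 5
5 → 7
7 → 11
11 → 8
8 → 9
9 → 13
8 → 12
12 → 10
8 → 14
8 → 15

4 3 1 2 6 5 7 11 8 9 13 12 10 14 15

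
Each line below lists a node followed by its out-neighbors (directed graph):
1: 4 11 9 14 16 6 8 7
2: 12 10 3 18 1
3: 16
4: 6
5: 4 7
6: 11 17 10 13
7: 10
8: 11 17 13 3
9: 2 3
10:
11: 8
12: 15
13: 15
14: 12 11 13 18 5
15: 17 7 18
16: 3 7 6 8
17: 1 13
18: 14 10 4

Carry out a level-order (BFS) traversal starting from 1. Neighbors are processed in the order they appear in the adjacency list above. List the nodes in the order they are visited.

1 -> 4 -> 11 -> 9 -> 14 -> 16 -> 6 -> 8 -> 7 -> 2 -> 3 -> 12 -> 13 -> 18 -> 5 -> 17 -> 10 -> 15

Visit 1; enqueue 4, 11, 9, 14, 16, 6, 8, 7 → queue [4, 11, 9, 14, 16, 6, 8, 7]
Visit 4 → queue [11, 9, 14, 16, 6, 8, 7]
Visit 11 → queue [9, 14, 16, 6, 8, 7]
Visit 9; enqueue 2, 3 → queue [14, 16, 6, 8, 7, 2, 3]
Visit 14; enqueue 12, 13, 18, 5 → queue [16, 6, 8, 7, 2, 3, 12, 13, 18, 5]
Visit 16 → queue [6, 8, 7, 2, 3, 12, 13, 18, 5]
Visit 6; enqueue 17, 10 → queue [8, 7, 2, 3, 12, 13, 18, 5, 17, 10]
Visit 8 → queue [7, 2, 3, 12, 13, 18, 5, 17, 10]
Visit 7 → queue [2, 3, 12, 13, 18, 5, 17, 10]
Visit 2 → queue [3, 12, 13, 18, 5, 17, 10]
Visit 3 → queue [12, 13, 18, 5, 17, 10]
Visit 12; enqueue 15 → queue [13, 18, 5, 17, 10, 15]
Visit 13 → queue [18, 5, 17, 10, 15]
Visit 18 → queue [5, 17, 10, 15]
Visit 5 → queue [17, 10, 15]
Visit 17 → queue [10, 15]
Visit 10 → queue [15]
Visit 15 → queue []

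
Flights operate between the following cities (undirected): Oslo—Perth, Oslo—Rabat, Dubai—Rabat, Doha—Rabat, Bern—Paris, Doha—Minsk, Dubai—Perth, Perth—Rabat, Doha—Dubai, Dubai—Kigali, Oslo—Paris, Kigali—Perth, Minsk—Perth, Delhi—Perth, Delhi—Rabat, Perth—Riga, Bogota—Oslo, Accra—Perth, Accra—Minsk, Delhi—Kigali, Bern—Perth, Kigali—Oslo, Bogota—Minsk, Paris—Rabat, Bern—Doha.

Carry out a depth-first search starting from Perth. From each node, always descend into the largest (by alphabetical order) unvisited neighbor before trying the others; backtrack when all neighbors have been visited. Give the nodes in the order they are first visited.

Visit Perth
Perth → Riga
Perth → Rabat
Rabat → Paris
Paris → Oslo
Oslo → Kigali
Kigali → Dubai
Dubai → Doha
Doha → Minsk
Minsk → Bogota
Minsk → Accra
Doha → Bern
Kigali → Delhi

Perth Riga Rabat Paris Oslo Kigali Dubai Doha Minsk Bogota Accra Bern Delhi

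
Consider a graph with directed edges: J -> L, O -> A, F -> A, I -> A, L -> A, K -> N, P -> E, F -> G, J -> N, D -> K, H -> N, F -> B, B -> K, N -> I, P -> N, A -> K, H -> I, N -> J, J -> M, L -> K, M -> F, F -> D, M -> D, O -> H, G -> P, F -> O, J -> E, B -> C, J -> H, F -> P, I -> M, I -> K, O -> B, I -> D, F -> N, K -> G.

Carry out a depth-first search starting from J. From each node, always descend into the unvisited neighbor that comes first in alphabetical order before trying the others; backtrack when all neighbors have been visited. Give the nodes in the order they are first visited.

J, E, H, I, A, K, G, P, N, D, M, F, B, C, O, L

Visit J
J → E
J → H
H → I
I → A
A → K
K → G
G → P
P → N
I → D
I → M
M → F
F → B
B → C
F → O
J → L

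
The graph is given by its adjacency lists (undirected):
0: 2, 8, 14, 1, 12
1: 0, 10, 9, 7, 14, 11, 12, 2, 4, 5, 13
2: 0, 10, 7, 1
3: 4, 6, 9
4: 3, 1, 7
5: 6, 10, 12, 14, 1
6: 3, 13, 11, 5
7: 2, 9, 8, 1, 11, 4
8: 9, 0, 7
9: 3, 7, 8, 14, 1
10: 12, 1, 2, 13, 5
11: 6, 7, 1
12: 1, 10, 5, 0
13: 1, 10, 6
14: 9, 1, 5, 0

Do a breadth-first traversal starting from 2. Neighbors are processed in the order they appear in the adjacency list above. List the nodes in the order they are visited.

2 → 0 → 10 → 7 → 1 → 8 → 14 → 12 → 13 → 5 → 9 → 11 → 4 → 6 → 3

Visit 2; enqueue 0, 10, 7, 1 → queue [0, 10, 7, 1]
Visit 0; enqueue 8, 14, 12 → queue [10, 7, 1, 8, 14, 12]
Visit 10; enqueue 13, 5 → queue [7, 1, 8, 14, 12, 13, 5]
Visit 7; enqueue 9, 11, 4 → queue [1, 8, 14, 12, 13, 5, 9, 11, 4]
Visit 1 → queue [8, 14, 12, 13, 5, 9, 11, 4]
Visit 8 → queue [14, 12, 13, 5, 9, 11, 4]
Visit 14 → queue [12, 13, 5, 9, 11, 4]
Visit 12 → queue [13, 5, 9, 11, 4]
Visit 13; enqueue 6 → queue [5, 9, 11, 4, 6]
Visit 5 → queue [9, 11, 4, 6]
Visit 9; enqueue 3 → queue [11, 4, 6, 3]
Visit 11 → queue [4, 6, 3]
Visit 4 → queue [6, 3]
Visit 6 → queue [3]
Visit 3 → queue []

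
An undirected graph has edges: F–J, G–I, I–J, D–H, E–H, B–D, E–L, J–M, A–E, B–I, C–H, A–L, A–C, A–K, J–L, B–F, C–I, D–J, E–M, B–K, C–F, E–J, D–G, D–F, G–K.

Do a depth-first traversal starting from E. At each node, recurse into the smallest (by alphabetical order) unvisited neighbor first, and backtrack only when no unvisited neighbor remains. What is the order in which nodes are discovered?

Visit E
E → A
A → C
C → F
F → B
B → D
D → G
G → I
I → J
J → L
J → M
G → K
D → H

E -> A -> C -> F -> B -> D -> G -> I -> J -> L -> M -> K -> H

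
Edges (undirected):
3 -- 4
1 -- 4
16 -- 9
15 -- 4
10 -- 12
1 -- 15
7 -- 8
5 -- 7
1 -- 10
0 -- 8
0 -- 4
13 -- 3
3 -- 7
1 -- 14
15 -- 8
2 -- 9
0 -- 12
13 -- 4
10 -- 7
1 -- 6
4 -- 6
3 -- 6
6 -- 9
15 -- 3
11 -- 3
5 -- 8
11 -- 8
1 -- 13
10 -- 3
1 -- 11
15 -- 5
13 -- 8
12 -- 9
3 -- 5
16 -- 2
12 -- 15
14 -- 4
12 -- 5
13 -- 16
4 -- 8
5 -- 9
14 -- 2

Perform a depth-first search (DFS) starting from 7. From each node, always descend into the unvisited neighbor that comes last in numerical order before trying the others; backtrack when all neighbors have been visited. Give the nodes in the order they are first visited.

7 → 10 → 12 → 15 → 8 → 13 → 16 → 9 → 6 → 4 → 14 → 2 → 1 → 11 → 3 → 5 → 0

Visit 7
7 → 10
10 → 12
12 → 15
15 → 8
8 → 13
13 → 16
16 → 9
9 → 6
6 → 4
4 → 14
14 → 2
14 → 1
1 → 11
11 → 3
3 → 5
4 → 0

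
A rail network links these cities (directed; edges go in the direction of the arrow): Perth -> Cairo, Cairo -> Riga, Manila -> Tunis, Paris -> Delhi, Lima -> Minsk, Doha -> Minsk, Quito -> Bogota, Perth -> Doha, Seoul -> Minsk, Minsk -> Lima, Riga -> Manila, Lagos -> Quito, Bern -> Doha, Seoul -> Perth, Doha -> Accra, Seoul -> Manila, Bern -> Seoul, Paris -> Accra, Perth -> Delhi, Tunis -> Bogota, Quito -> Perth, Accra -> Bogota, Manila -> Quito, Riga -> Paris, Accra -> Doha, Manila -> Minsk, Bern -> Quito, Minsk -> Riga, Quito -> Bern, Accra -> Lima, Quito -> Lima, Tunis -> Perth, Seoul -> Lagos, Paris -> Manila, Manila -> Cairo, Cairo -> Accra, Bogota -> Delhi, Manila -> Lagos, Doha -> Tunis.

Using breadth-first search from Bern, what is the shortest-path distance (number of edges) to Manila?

2

Level 0: Bern
Level 1: Doha, Quito, Seoul
Level 2: Accra, Bogota, Lagos, Lima, Manila, Minsk, Perth, Tunis
Level 3: Cairo, Delhi, Riga
Level 4: Paris
Manila first appears at level 2.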